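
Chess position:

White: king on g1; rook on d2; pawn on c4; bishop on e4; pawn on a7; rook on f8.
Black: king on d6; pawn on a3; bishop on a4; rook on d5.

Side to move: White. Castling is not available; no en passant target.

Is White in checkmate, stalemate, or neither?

neither

White to move; white king on g1.
In check: no.
Legal moves for White include: Rh8, Rg8, Re8, Rd8+, Rc8, Rb8, Ra8, Rf7, Rf6+, Rf5, Rf4, Rf3, Rff2, Rf1, Bh7, Bg6, Bf5, Bxd5, ... (list truncated; more exist).
White has legal moves and is not in check → neither.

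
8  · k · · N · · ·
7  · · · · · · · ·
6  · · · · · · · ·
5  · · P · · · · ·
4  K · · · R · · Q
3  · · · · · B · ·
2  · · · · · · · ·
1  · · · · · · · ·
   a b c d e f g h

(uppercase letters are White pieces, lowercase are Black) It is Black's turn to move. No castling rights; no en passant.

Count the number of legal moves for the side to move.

Black to move; king on b8.
In check: no.
Legal moves: Kc8, Ka8, Kb7, Ka7.
Count: 4.

4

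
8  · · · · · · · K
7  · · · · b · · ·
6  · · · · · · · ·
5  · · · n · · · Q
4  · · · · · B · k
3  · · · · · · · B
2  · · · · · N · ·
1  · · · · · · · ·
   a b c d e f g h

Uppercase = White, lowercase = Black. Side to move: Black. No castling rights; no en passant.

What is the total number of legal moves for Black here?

Black to move; king on h4.
In check: yes, from the white queen on h5.
Legal moves: Kxh5.
Count: 1.

1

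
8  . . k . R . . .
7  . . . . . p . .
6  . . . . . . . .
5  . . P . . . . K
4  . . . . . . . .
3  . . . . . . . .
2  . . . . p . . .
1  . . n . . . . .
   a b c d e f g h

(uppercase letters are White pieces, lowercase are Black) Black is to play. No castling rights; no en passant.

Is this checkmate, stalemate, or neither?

neither

Black to move; black king on c8.
In check: yes, from the white rook on e8.
Legal moves for Black: Kd7, Kc7, Kb7.
Black is in check but has 3 legal moves → neither.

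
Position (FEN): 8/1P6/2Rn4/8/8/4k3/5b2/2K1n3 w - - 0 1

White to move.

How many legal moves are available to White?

White to move; king on c1.
In check: no.
Legal moves: Rc8, Rc7, Rxd6, Rb6, Ra6, Rc5, Rc4, Rc3+, Rc2, Kb2, Kd1, Kb1, b8=Q, b8=R, b8=B, b8=N.
Count: 16.

16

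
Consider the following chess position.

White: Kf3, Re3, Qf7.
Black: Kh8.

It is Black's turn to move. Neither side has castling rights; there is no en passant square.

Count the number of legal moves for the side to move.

Black to move; king on h8.
In check: no.
Legal moves: none.
Count: 0.

0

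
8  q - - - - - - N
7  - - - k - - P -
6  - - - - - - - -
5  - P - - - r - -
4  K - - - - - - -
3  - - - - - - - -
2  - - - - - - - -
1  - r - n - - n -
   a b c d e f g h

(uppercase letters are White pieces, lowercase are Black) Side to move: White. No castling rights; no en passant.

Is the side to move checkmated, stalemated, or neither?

checkmate

White to move; white king on a4.
In check: yes, from the black queen on a8.
King squares — a3: attacked by Qa8; b3: attacked by Rb1; b4: attacked by Rb1; a5: attacked by Qa8; b5: own pawn.
Legal moves for White: none.
In check with no legal moves → checkmate.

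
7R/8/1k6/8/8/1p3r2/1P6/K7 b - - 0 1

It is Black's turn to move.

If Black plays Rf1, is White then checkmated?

yes

After Rf1: white king on a1; in check: yes, from the black rook on f1.
King squares — b1: attacked by Rf1; a2: attacked by Pb3; b2: own pawn.
White has no legal moves → checkmate.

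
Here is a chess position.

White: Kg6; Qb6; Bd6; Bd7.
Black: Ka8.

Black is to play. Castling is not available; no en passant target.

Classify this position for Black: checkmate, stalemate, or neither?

stalemate

Black to move; black king on a8.
In check: no.
King squares — a7: attacked by Qb6; b7: attacked by Qb6; b8: attacked by Qb6.
Legal moves for Black: none.
Not in check and no legal moves → stalemate.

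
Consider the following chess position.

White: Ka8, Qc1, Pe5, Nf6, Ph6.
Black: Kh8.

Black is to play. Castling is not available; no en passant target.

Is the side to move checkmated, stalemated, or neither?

Black to move; black king on h8.
In check: no.
King squares — g7: attacked by Ph6; h7: attacked by Nf6; g8: attacked by Nf6.
Legal moves for Black: none.
Not in check and no legal moves → stalemate.

stalemate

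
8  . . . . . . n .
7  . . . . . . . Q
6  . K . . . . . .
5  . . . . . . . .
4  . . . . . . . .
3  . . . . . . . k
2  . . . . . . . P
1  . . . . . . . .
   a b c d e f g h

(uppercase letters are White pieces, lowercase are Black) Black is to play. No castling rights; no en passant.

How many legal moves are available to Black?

3

Black to move; king on h3.
In check: yes, from the white queen on h7.
Legal moves: Kg4, Kg2, Nh6.
Count: 3.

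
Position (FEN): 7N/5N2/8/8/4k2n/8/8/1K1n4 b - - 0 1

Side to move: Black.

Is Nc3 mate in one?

no

After Nc3: white king on b1; in check: yes, from the black knight on c3.
White has 4 legal replies: Kc2, Kb2, Kc1, Ka1.
In check but a legal move exists → not checkmate.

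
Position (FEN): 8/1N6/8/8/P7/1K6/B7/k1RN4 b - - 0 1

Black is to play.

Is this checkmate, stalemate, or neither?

checkmate

Black to move; black king on a1.
In check: yes, from the white rook on c1.
King squares — b1: attacked by Rc1; a2: attacked by Kb3; b2: attacked by Nd1.
Legal moves for Black: none.
In check with no legal moves → checkmate.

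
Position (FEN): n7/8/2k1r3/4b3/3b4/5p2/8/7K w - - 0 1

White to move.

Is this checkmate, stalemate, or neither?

stalemate

White to move; white king on h1.
In check: no.
King squares — g1: attacked by Bd4; g2: attacked by Pf3; h2: attacked by Be5.
Legal moves for White: none.
Not in check and no legal moves → stalemate.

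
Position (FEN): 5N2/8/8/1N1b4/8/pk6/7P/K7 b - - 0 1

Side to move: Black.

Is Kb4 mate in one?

no

After Kb4: white king on a1; in check: no.
White is not in check, so this cannot be checkmate.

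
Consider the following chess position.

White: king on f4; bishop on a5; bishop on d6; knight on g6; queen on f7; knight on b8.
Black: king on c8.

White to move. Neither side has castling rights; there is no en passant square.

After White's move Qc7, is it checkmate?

After Qc7: black king on c8; in check: yes, from the white queen on c7.
King squares — b7: attacked by Qc7; c7: attacked by Ba5; d7: attacked by Qc7; b8: attacked by Qc7; d8: attacked by Qc7.
Black has no legal moves → checkmate.

yes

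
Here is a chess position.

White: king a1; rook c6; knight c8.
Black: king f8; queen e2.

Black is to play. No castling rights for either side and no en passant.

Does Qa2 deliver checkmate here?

no

After Qa2: white king on a1; in check: yes, from the black queen on a2.
White has 1 legal reply: Kxa2.
In check but a legal move exists → not checkmate.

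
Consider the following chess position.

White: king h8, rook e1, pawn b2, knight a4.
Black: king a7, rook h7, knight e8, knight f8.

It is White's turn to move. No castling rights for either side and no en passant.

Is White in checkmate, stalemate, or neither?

White to move; white king on h8.
In check: yes, from the black rook on h7.
King squares — g7: attacked by Rh7; h7: attacked by Nf8; g8: available.
Legal moves for White: Kg8.
White is in check but has 1 legal move → neither.

neither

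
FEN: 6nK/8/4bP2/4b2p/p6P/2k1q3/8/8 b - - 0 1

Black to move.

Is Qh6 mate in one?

After Qh6: white king on h8; in check: yes, from the black queen on h6.
King squares — g7: attacked by Qh6; h7: attacked by Qh6; g8: attacked by Be6.
White has no legal moves → checkmate.

yes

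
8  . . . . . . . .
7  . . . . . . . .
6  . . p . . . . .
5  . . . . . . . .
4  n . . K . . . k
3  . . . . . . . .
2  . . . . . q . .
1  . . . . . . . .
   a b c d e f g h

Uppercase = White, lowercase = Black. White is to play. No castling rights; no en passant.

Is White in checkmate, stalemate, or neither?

neither

White to move; white king on d4.
In check: yes, from the black queen on f2.
King squares — c3: attacked by Na4; d3: available; e3: attacked by Qf2; c4: available; e4: available; c5: attacked by Qf2; d5: attacked by Pc6; e5: available.
Legal moves for White: Ke5, Ke4, Kc4, Kd3.
White is in check but has 4 legal moves → neither.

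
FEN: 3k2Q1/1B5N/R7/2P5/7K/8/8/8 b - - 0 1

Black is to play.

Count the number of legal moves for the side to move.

3

Black to move; king on d8.
In check: yes, from the white queen on g8.
Legal moves: Ke7, Kd7, Kc7.
Count: 3.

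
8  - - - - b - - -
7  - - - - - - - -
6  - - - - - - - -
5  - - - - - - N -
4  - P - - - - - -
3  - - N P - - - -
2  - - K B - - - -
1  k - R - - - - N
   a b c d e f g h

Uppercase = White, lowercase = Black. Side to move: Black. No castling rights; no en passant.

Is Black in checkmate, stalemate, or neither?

Black to move; black king on a1.
In check: yes, from the white rook on c1.
King squares — b1: attacked by Rc1; a2: attacked by Nc3; b2: attacked by Kc2.
Legal moves for Black: none.
In check with no legal moves → checkmate.

checkmate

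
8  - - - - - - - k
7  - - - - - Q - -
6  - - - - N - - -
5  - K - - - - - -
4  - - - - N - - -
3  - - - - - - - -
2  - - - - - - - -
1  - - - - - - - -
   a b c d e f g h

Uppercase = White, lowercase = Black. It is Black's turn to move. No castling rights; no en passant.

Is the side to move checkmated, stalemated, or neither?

stalemate

Black to move; black king on h8.
In check: no.
King squares — g7: attacked by Ne6; h7: attacked by Qf7; g8: attacked by Qf7.
Legal moves for Black: none.
Not in check and no legal moves → stalemate.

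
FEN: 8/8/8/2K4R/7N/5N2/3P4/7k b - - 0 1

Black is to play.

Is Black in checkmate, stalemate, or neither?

stalemate

Black to move; black king on h1.
In check: no.
King squares — g1: attacked by Nf3; g2: attacked by Nh4; h2: attacked by Nf3.
Legal moves for Black: none.
Not in check and no legal moves → stalemate.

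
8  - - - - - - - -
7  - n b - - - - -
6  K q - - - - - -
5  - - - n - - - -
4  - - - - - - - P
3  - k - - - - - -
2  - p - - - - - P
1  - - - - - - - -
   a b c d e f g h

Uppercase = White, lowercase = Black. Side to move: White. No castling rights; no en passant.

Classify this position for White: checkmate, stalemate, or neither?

checkmate

White to move; white king on a6.
In check: yes, from the black queen on b6.
King squares — a5: attacked by Qb6; b5: attacked by Qb6; b6: attacked by Nd5; a7: attacked by Qb6; b7: attacked by Qb6.
Legal moves for White: none.
In check with no legal moves → checkmate.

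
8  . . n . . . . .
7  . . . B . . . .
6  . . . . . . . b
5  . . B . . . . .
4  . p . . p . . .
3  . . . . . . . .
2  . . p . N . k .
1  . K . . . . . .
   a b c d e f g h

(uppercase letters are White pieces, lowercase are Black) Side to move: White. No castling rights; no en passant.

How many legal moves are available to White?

4

White to move; king on b1.
In check: yes, from the black pawn on c2.
Legal moves: Kxc2, Kb2, Ka2, Ka1.
Count: 4.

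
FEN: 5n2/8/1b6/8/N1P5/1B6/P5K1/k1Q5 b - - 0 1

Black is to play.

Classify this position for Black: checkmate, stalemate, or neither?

Black to move; black king on a1.
In check: yes, from the white queen on c1.
King squares — b1: attacked by Qc1; a2: attacked by Bb3; b2: attacked by Qc1.
Legal moves for Black: none.
In check with no legal moves → checkmate.

checkmate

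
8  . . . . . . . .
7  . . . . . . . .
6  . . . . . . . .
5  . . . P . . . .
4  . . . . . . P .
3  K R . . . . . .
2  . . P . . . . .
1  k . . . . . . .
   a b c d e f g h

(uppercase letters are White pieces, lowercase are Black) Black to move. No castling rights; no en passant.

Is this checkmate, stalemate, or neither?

Black to move; black king on a1.
In check: no.
King squares — b1: attacked by Rb3; a2: attacked by Ka3; b2: attacked by Ka3.
Legal moves for Black: none.
Not in check and no legal moves → stalemate.

stalemate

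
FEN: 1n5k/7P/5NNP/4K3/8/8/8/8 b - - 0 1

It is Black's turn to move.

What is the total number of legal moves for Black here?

0

Black to move; king on h8.
In check: yes, from the white knight on g6.
Legal moves: none.
Count: 0.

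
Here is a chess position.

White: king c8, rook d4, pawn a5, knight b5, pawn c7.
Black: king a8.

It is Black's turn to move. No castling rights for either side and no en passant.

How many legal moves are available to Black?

0

Black to move; king on a8.
In check: no.
Legal moves: none.
Count: 0.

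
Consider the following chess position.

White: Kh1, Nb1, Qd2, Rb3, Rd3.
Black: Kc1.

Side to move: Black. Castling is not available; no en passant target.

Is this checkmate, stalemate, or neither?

checkmate

Black to move; black king on c1.
In check: yes, from the white queen on d2.
King squares — b1: attacked by Rb3; d1: attacked by Qd2; b2: attacked by Qd2; c2: attacked by Qd2; d2: attacked by Nb1.
Legal moves for Black: none.
In check with no legal moves → checkmate.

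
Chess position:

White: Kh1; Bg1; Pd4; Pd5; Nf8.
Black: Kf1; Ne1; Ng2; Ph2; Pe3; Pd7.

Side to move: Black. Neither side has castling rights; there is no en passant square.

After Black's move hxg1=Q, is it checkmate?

After hxg1=Q: white king on h1; in check: yes, from the black queen on g1.
King squares — g1: attacked by Kf1; g2: attacked by Ne1; h2: attacked by Qg1.
White has no legal moves → checkmate.

yes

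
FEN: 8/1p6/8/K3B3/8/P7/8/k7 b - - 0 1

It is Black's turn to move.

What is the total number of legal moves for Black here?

2

Black to move; king on a1.
In check: yes, from the white bishop on e5.
Legal moves: Ka2, Kb1.
Count: 2.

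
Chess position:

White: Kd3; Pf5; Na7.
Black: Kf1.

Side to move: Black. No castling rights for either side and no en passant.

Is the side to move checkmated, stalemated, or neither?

Black to move; black king on f1.
In check: no.
Legal moves for Black: Kg2, Kf2, Kg1, Ke1.
Black has 4 legal moves and is not in check → neither.

neither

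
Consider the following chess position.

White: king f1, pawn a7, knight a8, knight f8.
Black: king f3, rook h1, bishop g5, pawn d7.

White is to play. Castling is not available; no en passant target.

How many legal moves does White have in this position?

White to move; king on f1.
In check: yes, from the black rook on h1.
Legal moves: none.
Count: 0.

0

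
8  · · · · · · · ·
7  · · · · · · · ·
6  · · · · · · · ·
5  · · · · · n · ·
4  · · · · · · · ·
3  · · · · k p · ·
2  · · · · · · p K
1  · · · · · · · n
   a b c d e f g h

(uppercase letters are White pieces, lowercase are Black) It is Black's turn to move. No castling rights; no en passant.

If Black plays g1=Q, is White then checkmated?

no

After g1=Q: white king on h2; in check: yes, from the black queen on g1.
White has 2 legal replies: Kh3, Kxg1.
In check but a legal move exists → not checkmate.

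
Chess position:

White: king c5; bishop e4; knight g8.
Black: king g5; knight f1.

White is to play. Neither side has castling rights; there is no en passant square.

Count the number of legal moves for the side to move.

White to move; king on c5.
In check: no.
Legal moves: Ne7, Nh6, Nf6, Kd6, Kc6, Kb6, Kd5, Kb5, Kd4, Kc4, Kb4, Ba8, Bh7, Bb7, Bg6, Bc6, Bf5, Bd5, Bf3, Bd3, Bg2, Bc2, Bh1, Bb1.
Count: 24.

24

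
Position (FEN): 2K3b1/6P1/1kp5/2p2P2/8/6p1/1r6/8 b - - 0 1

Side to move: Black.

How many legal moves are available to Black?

24

Black to move; king on b6.
In check: no.
Legal moves: Bh7, Bf7, Be6+, Bd5, Bc4, Bb3, Ba2, Ka7, Ka6, Kb5, Ka5, Rb5, Rb4, Rb3, Rh2, Rg2, Rf2, Re2, Rd2, Rc2, Ra2, Rb1, c4, g2.
Count: 24.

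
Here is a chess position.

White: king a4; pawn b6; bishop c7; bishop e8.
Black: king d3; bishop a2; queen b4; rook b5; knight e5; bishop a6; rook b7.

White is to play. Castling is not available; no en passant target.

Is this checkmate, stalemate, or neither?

checkmate

White to move; white king on a4.
In check: yes, from the black queen on b4.
King squares — a3: attacked by Qb4; b3: attacked by Ba2; b4: attacked by Rb5; a5: attacked by Qb4; b5: attacked by Qb4.
Legal moves for White: none.
In check with no legal moves → checkmate.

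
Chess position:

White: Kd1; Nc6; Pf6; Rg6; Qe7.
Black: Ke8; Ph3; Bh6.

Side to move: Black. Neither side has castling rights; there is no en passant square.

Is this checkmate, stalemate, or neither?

checkmate

Black to move; black king on e8.
In check: yes, from the white queen on e7.
King squares — d7: attacked by Qe7; e7: attacked by Nc6; f7: attacked by Qe7; d8: attacked by Nc6; f8: attacked by Qe7.
Legal moves for Black: none.
In check with no legal moves → checkmate.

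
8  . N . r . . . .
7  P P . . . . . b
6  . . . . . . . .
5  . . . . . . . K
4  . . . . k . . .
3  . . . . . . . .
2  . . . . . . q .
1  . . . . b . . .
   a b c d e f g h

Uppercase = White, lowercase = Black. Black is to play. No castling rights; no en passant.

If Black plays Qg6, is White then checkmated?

After Qg6: white king on h5; in check: yes, from the black queen on g6.
King squares — g4: attacked by Qg6; h4: attacked by Be1; g5: attacked by Qg6; g6: attacked by Bh7; h6: attacked by Qg6.
White has no legal moves → checkmate.

yes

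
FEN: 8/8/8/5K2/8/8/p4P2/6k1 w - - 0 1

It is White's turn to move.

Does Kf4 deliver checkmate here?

no

After Kf4: black king on g1; in check: no.
Black is not in check, so this cannot be checkmate.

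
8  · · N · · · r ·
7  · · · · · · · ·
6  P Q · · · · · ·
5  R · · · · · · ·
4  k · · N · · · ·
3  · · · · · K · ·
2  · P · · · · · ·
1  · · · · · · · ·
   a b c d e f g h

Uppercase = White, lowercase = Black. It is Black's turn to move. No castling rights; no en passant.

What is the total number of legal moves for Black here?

0

Black to move; king on a4.
In check: yes, from the white rook on a5.
Legal moves: none.
Count: 0.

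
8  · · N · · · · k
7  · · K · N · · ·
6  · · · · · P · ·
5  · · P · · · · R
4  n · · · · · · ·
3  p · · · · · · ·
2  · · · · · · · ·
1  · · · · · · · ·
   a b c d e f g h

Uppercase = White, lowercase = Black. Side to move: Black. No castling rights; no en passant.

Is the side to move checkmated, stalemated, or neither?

checkmate

Black to move; black king on h8.
In check: yes, from the white rook on h5.
King squares — g7: attacked by Pf6; h7: attacked by Rh5; g8: attacked by Ne7.
Legal moves for Black: none.
In check with no legal moves → checkmate.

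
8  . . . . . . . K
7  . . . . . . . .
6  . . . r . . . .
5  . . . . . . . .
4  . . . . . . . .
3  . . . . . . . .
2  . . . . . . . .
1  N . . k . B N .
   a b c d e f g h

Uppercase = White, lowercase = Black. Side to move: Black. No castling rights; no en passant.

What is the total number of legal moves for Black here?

Black to move; king on d1.
In check: no.
Legal moves: Rd8+, Rd7, Rh6+, Rg6, Rf6, Re6, Rc6, Rb6, Ra6, Rd5, Rd4, Rd3, Rd2, Kd2, Ke1, Kc1.
Count: 16.

16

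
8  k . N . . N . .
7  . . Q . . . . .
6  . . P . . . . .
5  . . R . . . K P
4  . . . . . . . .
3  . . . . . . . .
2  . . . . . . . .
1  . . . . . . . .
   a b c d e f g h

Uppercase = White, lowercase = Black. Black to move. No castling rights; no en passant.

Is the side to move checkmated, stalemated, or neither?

stalemate

Black to move; black king on a8.
In check: no.
King squares — a7: attacked by Qc7; b7: attacked by Pc6; b8: attacked by Qc7.
Legal moves for Black: none.
Not in check and no legal moves → stalemate.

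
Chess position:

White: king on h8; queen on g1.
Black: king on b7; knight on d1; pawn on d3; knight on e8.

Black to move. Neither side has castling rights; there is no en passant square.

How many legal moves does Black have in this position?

15

Black to move; king on b7.
In check: no.
Legal moves: Ng7, Nc7, Nf6, Nd6, Kc8, Kb8, Ka8, Kc7, Kc6, Ka6, Ne3, Nc3, Nf2, Nb2, d2.
Count: 15.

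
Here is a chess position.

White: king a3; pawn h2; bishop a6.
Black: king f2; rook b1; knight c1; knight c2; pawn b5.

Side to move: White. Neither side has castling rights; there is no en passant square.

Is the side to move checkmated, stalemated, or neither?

White to move; white king on a3.
In check: yes, from the black knight on c2.
King squares — a2: attacked by Nc1; b2: attacked by Rb1; b3: attacked by Rb1; a4: attacked by Pb5; b4: attacked by Rb1.
Legal moves for White: none.
In check with no legal moves → checkmate.

checkmate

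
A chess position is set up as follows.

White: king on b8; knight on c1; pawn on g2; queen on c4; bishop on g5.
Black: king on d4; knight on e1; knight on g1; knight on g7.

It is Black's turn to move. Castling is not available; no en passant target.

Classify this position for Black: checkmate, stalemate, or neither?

neither

Black to move; black king on d4.
In check: yes, from the white queen on c4.
Legal moves for Black: Ke5, Kxc4.
Black is in check but has 2 legal moves → neither.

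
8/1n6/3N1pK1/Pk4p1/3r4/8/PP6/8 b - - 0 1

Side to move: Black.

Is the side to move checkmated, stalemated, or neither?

Black to move; black king on b5.
In check: yes, from the white knight on d6.
King squares — a4: available; b4: available; c4: attacked by Nd6; a5: available; c5: available; a6: available; b6: attacked by Pa5; c6: available.
Legal moves for Black: Kc6, Ka6, Kc5, Kxa5, Kb4, Ka4, Nxd6, Rxd6.
Black is in check but has 8 legal moves → neither.

neither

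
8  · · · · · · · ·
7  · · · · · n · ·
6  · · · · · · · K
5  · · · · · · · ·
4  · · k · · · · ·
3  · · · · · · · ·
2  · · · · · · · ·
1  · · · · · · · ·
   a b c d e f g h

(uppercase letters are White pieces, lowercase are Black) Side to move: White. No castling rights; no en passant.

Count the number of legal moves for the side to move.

White to move; king on h6.
In check: yes, from the black knight on f7.
Legal moves: Kh7, Kg7, Kg6, Kh5.
Count: 4.

4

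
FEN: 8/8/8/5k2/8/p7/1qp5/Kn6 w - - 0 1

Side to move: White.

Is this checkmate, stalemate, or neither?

White to move; white king on a1.
In check: yes, from the black queen on b2.
King squares — b1: attacked by Qb2; a2: attacked by Qb2; b2: attacked by Pa3.
Legal moves for White: none.
In check with no legal moves → checkmate.

checkmate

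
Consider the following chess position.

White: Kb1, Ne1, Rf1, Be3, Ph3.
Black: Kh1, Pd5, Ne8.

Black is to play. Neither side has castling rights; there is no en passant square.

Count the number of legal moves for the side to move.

1

Black to move; king on h1.
In check: yes, from the white rook on f1.
Legal moves: Kh2.
Count: 1.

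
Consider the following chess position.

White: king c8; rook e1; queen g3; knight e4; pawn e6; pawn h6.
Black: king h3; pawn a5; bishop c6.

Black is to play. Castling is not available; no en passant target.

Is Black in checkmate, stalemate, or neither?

Black to move; black king on h3.
In check: yes, from the white queen on g3.
King squares — g2: attacked by Qg3; h2: attacked by Qg3; g3: attacked by Ne4; g4: attacked by Qg3; h4: attacked by Qg3.
Legal moves for Black: none.
In check with no legal moves → checkmate.

checkmate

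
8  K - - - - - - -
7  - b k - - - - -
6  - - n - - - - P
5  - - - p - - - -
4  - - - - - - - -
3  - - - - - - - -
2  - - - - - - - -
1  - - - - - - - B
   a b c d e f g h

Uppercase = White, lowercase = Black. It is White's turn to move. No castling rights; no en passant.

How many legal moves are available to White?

White to move; king on a8.
In check: yes, from the black bishop on b7.
Legal moves: none.
Count: 0.

0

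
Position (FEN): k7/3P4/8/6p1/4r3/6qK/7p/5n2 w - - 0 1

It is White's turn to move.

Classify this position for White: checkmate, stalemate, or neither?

checkmate

White to move; white king on h3.
In check: yes, from the black queen on g3.
King squares — g2: attacked by Qg3; h2: attacked by Nf1; g3: attacked by Nf1; g4: attacked by Qg3; h4: attacked by Qg3.
Legal moves for White: none.
In check with no legal moves → checkmate.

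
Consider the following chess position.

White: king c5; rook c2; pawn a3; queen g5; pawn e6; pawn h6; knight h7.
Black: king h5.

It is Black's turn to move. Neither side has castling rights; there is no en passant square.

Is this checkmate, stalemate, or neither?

Black to move; black king on h5.
In check: yes, from the white queen on g5.
King squares — g4: attacked by Qg5; h4: attacked by Qg5; g5: attacked by Nh7; g6: attacked by Qg5; h6: attacked by Qg5.
Legal moves for Black: none.
In check with no legal moves → checkmate.

checkmate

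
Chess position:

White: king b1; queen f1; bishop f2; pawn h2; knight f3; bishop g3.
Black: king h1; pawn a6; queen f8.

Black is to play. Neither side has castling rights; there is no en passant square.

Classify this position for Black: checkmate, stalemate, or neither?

Black to move; black king on h1.
In check: yes, from the white queen on f1.
King squares — g1: attacked by Qf1; g2: attacked by Qf1; h2: attacked by Nf3.
Legal moves for Black: none.
In check with no legal moves → checkmate.

checkmate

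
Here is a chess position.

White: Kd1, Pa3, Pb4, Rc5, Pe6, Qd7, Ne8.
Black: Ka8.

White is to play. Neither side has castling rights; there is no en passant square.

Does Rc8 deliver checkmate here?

yes

After Rc8: black king on a8; in check: yes, from the white rook on c8.
King squares — a7: attacked by Qd7; b7: attacked by Qd7; b8: attacked by Rc8.
Black has no legal moves → checkmate.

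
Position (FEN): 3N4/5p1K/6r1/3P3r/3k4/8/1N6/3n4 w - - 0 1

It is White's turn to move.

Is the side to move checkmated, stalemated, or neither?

White to move; white king on h7.
In check: yes, from the black rook on h5.
King squares — g6: attacked by Pf7; h6: attacked by Rh5; g7: attacked by Rg6; g8: attacked by Rg6; h8: attacked by Rh5.
Legal moves for White: none.
In check with no legal moves → checkmate.

checkmate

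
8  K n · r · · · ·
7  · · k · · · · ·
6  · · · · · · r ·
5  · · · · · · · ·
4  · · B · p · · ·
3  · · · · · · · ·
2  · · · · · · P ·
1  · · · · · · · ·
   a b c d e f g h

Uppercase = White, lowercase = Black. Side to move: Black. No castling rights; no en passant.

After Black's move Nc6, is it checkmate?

After Nc6: white king on a8; in check: yes, from the black rook on d8.
King squares — a7: attacked by Nc6; b7: attacked by Kc7; b8: attacked by Nc6.
White has no legal moves → checkmate.

yes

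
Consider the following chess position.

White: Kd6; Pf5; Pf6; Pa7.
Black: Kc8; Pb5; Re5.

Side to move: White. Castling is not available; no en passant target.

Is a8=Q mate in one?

yes

After a8=Q: black king on c8; in check: yes, from the white queen on a8.
King squares — b7: attacked by Qa8; c7: attacked by Kd6; d7: attacked by Kd6; b8: attacked by Qa8; d8: attacked by Qa8.
Black has no legal moves → checkmate.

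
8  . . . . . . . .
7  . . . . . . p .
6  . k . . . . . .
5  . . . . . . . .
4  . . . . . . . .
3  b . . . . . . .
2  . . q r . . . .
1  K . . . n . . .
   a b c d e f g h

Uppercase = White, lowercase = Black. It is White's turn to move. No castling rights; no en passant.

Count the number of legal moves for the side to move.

White to move; king on a1.
In check: no.
Legal moves: none.
Count: 0.

0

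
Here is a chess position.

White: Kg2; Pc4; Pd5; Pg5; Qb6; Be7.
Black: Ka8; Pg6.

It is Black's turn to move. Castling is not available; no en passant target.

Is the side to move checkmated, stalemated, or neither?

stalemate

Black to move; black king on a8.
In check: no.
King squares — a7: attacked by Qb6; b7: attacked by Qb6; b8: attacked by Qb6.
Legal moves for Black: none.
Not in check and no legal moves → stalemate.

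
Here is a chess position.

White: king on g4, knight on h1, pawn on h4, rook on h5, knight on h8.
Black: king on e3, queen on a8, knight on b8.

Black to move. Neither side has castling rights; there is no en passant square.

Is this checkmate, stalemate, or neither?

Black to move; black king on e3.
In check: no.
Legal moves for Black include: Nd7, Nc6, Na6, Qb7, Qa7, Qc6, Qa6, Qd5, Qa5, Qe4+, Qa4+, Qf3+, Qa3, Qg2+, Qa2, Qxh1, Qa1, Ke4, ... (list truncated; more exist).
Black has legal moves and is not in check → neither.

neither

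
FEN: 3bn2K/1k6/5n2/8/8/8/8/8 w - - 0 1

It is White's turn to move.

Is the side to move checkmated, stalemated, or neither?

White to move; white king on h8.
In check: no.
King squares — g7: attacked by Ne8; h7: attacked by Nf6; g8: attacked by Nf6.
Legal moves for White: none.
Not in check and no legal moves → stalemate.

stalemate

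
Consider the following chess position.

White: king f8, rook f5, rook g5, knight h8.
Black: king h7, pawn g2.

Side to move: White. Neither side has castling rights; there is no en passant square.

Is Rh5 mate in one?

yes

After Rh5: black king on h7; in check: yes, from the white rook on h5.
King squares — g6: attacked by Nh8; h6: attacked by Rh5; g7: attacked by Kf8; g8: attacked by Kf8; h8: attacked by Rh5.
Black has no legal moves → checkmate.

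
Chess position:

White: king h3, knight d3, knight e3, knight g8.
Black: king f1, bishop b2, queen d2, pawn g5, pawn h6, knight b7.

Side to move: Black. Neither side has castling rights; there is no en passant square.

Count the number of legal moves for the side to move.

3

Black to move; king on f1.
In check: yes, from the white knight on e3.
Legal moves: Ke2, Kg1, Qxe3+.
Count: 3.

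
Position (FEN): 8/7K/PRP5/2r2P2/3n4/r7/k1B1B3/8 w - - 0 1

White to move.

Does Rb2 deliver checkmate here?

no

After Rb2: black king on a2; in check: yes, from the white rook on b2.
Black has 2 legal replies: Kxb2, Ka1.
In check but a legal move exists → not checkmate.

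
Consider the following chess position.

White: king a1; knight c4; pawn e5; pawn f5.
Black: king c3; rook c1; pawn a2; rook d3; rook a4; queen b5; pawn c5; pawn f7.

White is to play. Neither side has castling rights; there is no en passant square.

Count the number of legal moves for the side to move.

White to move; king on a1.
In check: yes, from the black rook on c1.
Legal moves: none.
Count: 0.

0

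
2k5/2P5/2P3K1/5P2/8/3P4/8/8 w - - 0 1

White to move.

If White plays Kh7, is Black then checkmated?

no

After Kh7: black king on c8; in check: no.
Black is not in check, so this cannot be checkmate.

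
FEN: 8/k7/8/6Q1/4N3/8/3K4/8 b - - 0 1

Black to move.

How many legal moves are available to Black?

Black to move; king on a7.
In check: no.
Legal moves: Kb8, Ka8, Kb7, Kb6, Ka6.
Count: 5.

5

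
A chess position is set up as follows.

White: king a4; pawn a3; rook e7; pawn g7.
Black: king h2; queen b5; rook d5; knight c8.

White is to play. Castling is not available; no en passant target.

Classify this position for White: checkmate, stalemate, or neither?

White to move; white king on a4.
In check: yes, from the black queen on b5.
King squares — a3: own pawn; b3: attacked by Qb5; b4: attacked by Qb5; a5: attacked by Qb5; b5: attacked by Rd5.
Legal moves for White: none.
In check with no legal moves → checkmate.

checkmate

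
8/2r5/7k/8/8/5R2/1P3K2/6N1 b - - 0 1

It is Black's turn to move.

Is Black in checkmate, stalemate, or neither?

neither

Black to move; black king on h6.
In check: no.
Legal moves for Black include: Rc8, Rh7, Rg7, Rf7, Re7, Rd7, Rb7, Ra7, Rc6, Rc5, Rc4, Rc3, Rc2+, Rc1, Kh7, Kg7, Kg6, Kh5, ... (list truncated; more exist).
Black has legal moves and is not in check → neither.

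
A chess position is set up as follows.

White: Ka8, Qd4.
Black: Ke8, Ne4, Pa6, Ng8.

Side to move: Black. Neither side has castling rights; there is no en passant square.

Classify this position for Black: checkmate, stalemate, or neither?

Black to move; black king on e8.
In check: no.
Legal moves for Black: Ne7, Nh6, Ngf6, Kf8, Kf7, Ke7, Nef6, Nd6, Ng5, Nc5, Ng3, Nc3, Nf2, Nd2, a5.
Black has 15 legal moves and is not in check → neither.

neither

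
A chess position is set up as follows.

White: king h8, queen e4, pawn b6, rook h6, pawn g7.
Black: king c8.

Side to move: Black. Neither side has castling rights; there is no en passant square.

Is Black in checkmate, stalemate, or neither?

Black to move; black king on c8.
In check: no.
Legal moves for Black: Kd8, Kb8, Kd7.
Black has 3 legal moves and is not in check → neither.

neither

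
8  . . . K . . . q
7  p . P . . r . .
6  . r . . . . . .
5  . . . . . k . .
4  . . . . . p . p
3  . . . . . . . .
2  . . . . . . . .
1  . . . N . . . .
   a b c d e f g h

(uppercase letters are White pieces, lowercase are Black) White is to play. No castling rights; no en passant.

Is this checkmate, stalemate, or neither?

checkmate

White to move; white king on d8.
In check: yes, from the black queen on h8.
King squares — c7: own pawn; d7: attacked by Rf7; e7: attacked by Rf7; c8: attacked by Qh8; e8: attacked by Qh8.
Legal moves for White: none.
In check with no legal moves → checkmate.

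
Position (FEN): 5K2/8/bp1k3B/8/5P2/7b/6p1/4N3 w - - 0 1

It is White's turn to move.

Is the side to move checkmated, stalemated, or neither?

White to move; white king on f8.
In check: no.
Legal moves for White: Kg8, Ke8, Kg7, Kf7, Bg7, Bg5, Nf3, Nd3, Nxg2, Nc2, f5.
White has 11 legal moves and is not in check → neither.

neither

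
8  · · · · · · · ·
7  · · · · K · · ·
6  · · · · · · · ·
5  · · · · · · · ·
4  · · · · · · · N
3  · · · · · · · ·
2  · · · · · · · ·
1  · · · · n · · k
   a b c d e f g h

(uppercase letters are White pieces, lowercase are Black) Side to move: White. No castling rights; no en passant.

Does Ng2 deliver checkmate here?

no

After Ng2: black king on h1; in check: no.
Black is not in check, so this cannot be checkmate.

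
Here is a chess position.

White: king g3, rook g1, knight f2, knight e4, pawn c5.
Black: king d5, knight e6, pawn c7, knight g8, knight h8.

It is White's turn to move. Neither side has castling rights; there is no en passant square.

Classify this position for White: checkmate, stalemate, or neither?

White to move; white king on g3.
In check: no.
Legal moves for White include: Nf6+, Nd6, Ng5, Nc3+, Nd2, Kh4, Kg4, Kh3, Kf3, Kh2, Kg2, Ng4, Nh3, Nd3, Nh1, Nd1, Rg2, Rh1, ... (list truncated; more exist).
White has legal moves and is not in check → neither.

neither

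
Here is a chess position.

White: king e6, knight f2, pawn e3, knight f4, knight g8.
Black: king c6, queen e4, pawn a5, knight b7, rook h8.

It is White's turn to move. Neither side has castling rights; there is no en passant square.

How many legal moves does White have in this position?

White to move; king on e6.
In check: yes, from the black queen on e4.
Legal moves: Kf7, Kf6, Nxe4.
Count: 3.

3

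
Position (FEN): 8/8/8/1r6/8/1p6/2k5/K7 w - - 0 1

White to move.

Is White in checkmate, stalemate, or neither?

White to move; white king on a1.
In check: no.
King squares — b1: attacked by Kc2; a2: attacked by Pb3; b2: attacked by Kc2.
Legal moves for White: none.
Not in check and no legal moves → stalemate.

stalemate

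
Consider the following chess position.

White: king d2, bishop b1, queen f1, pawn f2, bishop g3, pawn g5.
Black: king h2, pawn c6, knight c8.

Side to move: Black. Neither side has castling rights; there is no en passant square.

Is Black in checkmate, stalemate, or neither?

Black to move; black king on h2.
In check: yes, from the white bishop on g3.
King squares — g1: attacked by Qf1; h1: attacked by Qf1; g2: attacked by Qf1; g3: attacked by Pf2; h3: attacked by Qf1.
Legal moves for Black: none.
In check with no legal moves → checkmate.

checkmate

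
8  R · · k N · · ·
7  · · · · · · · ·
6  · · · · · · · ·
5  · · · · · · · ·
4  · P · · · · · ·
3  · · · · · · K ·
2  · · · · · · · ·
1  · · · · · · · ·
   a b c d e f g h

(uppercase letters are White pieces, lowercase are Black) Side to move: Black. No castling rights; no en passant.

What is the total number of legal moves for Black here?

2

Black to move; king on d8.
In check: yes, from the white rook on a8.
Legal moves: Ke7, Kd7.
Count: 2.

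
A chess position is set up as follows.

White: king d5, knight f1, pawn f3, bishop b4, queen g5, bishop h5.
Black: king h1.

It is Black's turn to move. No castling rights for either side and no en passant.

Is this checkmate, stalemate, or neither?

stalemate

Black to move; black king on h1.
In check: no.
King squares — g1: attacked by Qg5; g2: attacked by Qg5; h2: attacked by Nf1.
Legal moves for Black: none.
Not in check and no legal moves → stalemate.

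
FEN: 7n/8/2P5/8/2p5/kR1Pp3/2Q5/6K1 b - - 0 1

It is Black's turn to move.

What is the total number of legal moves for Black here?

Black to move; king on a3.
In check: yes, from the white rook on b3.
Legal moves: Ka4, cxb3.
Count: 2.

2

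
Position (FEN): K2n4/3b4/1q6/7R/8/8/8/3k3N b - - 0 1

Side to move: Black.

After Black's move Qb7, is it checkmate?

yes

After Qb7: white king on a8; in check: yes, from the black queen on b7.
King squares — a7: attacked by Qb7; b7: attacked by Nd8; b8: attacked by Qb7.
White has no legal moves → checkmate.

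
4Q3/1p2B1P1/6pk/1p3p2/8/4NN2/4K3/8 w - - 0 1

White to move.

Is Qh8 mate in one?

yes

After Qh8: black king on h6; in check: yes, from the white queen on h8.
King squares — g5: attacked by Nf3; h5: attacked by Qh8; g6: own pawn; g7: attacked by Qh8; h7: attacked by Qh8.
Black has no legal moves → checkmate.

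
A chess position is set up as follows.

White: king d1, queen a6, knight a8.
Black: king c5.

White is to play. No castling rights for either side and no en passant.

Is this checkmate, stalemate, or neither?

White to move; white king on d1.
In check: no.
Legal moves for White include: Nc7, Nb6, Qc8+, Qb7, Qa7+, Qh6, Qg6, Qf6, Qe6, Qd6+, Qc6+, Qb6+, Qb5+, Qa5+, Qc4+, Qa4, Qd3, Qa3+, ... (list truncated; more exist).
White has legal moves and is not in check → neither.

neither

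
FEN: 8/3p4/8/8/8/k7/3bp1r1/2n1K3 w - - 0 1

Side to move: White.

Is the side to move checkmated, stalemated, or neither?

White to move; white king on e1.
In check: yes, from the black bishop on d2.
King squares — d1: attacked by Pe2; f1: attacked by Pe2; d2: available; e2: attacked by Nc1; f2: attacked by Rg2.
Legal moves for White: Kxd2.
White is in check but has 1 legal move → neither.

neither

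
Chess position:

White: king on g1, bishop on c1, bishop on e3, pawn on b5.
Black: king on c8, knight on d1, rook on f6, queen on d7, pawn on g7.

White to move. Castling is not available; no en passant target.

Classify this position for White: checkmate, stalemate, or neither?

neither

White to move; white king on g1.
In check: no.
Legal moves for White: Ba7, Bh6, Bb6, Bg5, Bc5, Bf4, Bd4, Bf2, Bed2, Kh2, Kg2, Kh1, Ba3, Bcd2, Bb2, b6.
White has 16 legal moves and is not in check → neither.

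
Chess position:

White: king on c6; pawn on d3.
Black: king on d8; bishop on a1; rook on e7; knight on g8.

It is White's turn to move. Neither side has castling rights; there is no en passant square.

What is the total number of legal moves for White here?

White to move; king on c6.
In check: no.
Legal moves: Kd6, Kb6, Kd5, Kc5, Kb5, d4.
Count: 6.

6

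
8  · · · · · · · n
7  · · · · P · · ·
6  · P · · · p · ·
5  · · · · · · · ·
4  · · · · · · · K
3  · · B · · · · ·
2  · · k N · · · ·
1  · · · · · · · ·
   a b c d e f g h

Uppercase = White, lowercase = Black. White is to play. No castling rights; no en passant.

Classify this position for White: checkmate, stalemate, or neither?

White to move; white king on h4.
In check: no.
Legal moves for White include: Kh5, Kg4, Kh3, Kg3, Bxf6, Be5, Ba5, Bd4, Bb4, Bb2, Ba1, Ne4, Nc4, Nf3, Nb3, Nf1, Nb1, e8=Q, ... (list truncated; more exist).
White has legal moves and is not in check → neither.

neither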